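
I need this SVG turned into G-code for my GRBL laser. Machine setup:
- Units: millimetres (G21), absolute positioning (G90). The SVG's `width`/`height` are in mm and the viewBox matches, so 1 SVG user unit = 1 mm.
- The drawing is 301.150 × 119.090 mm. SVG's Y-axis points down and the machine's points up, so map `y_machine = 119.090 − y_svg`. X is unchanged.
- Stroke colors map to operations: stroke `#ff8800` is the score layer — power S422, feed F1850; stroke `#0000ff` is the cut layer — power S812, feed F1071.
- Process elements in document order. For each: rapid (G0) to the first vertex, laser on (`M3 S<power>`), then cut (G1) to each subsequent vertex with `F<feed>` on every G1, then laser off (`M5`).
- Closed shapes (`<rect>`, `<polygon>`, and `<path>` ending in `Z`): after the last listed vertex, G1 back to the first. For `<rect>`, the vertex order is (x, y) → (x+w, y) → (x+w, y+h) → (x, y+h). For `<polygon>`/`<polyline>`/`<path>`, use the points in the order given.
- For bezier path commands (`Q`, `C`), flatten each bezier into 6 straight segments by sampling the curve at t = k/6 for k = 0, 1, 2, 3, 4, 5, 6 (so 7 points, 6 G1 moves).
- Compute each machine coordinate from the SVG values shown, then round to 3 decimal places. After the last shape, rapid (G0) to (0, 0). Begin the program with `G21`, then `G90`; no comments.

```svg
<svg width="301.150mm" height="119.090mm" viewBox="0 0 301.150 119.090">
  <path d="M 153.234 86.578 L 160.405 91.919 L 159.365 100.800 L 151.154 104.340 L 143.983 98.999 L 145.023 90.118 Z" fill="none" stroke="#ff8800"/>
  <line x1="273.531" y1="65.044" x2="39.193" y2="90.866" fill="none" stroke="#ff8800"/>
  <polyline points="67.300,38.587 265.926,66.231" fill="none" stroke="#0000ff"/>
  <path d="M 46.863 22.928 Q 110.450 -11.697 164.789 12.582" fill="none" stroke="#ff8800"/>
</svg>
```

1 u = 1 mm; y_m = 119.090 − y.

[1] `<path>` regular polygon, #ff8800→score S422 F1850: (153.234,32.512) → (160.405,27.171) → (159.365,18.290) → (151.154,14.750) → (143.983,20.091) → (145.023,28.972) → (153.234,32.512) (closed)

[2] `<line>` line segment, #ff8800→score S422 F1850: (273.531,54.046) → (39.193,28.224)

[3] `<polyline>` line segment, #0000ff→cut S812 F1071: (67.300,80.503) → (265.926,52.859)

[4] `<path>` quadratic bezier, #ff8800→score S422 F1850: (46.863,96.162) → (67.802,106.067) → (88.227,112.700) → (108.138,116.061) → (127.535,116.149) → (146.419,112.965) → (164.789,106.508)

G21
G90
G0 X153.234 Y32.512
M3 S422
G1 X160.405 Y27.171 F1850
G1 X159.365 Y18.290 F1850
G1 X151.154 Y14.750 F1850
G1 X143.983 Y20.091 F1850
G1 X145.023 Y28.972 F1850
G1 X153.234 Y32.512 F1850
M5
G0 X273.531 Y54.046
M3 S422
G1 X39.193 Y28.224 F1850
M5
G0 X67.300 Y80.503
M3 S812
G1 X265.926 Y52.859 F1071
M5
G0 X46.863 Y96.162
M3 S422
G1 X67.802 Y106.067 F1850
G1 X88.227 Y112.700 F1850
G1 X108.138 Y116.061 F1850
G1 X127.535 Y116.149 F1850
G1 X146.419 Y112.965 F1850
G1 X164.789 Y106.508 F1850
M5
G0 X0.000 Y0.000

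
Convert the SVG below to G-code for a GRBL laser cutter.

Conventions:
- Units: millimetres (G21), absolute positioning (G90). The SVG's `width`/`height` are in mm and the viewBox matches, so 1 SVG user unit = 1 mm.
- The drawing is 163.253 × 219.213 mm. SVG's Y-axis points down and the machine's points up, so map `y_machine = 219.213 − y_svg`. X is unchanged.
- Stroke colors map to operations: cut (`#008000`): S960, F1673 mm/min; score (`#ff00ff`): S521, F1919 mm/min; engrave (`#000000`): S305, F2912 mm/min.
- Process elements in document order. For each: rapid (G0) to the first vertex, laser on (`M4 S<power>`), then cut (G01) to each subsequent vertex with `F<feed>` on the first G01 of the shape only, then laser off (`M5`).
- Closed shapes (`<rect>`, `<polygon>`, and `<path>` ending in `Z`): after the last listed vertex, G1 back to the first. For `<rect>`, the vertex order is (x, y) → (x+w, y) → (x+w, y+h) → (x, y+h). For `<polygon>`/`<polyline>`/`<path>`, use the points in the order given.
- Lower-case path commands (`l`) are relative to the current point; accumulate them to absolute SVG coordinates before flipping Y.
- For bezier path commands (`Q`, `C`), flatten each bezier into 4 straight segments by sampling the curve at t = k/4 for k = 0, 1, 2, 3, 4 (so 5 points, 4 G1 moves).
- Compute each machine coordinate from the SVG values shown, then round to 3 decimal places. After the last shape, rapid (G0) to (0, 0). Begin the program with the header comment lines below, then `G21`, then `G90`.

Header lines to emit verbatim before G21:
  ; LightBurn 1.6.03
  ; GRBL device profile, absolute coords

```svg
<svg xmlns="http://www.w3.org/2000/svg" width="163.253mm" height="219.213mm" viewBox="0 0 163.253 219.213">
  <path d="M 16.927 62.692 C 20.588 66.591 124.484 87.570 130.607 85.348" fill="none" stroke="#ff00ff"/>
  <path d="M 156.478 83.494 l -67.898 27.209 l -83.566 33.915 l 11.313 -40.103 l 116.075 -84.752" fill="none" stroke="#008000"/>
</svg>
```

1 u = 1 mm; y_m = 219.213 − y.

[1] `<path>` cubic bezier, #ff00ff→score S521 F1919: (16.927,156.521) → (35.373,151.024) → (72.844,142.898) → (110.776,135.919) → (130.607,133.865)

[2] `<path>` open polyline, #008000→cut S960 F1673: (156.478,135.719) → (88.580,108.510) → (5.014,74.595) → (16.327,114.698) → (132.402,199.450)

; LightBurn 1.6.03
; GRBL device profile, absolute coords
G21
G90
G0 X16.927 Y156.521
M4 S521
G01 X35.373 Y151.024 F1919
G01 X72.844 Y142.898
G01 X110.776 Y135.919
G01 X130.607 Y133.865
M5
G0 X156.478 Y135.719
M4 S960
G01 X88.580 Y108.510 F1673
G01 X5.014 Y74.595
G01 X16.327 Y114.698
G01 X132.402 Y199.450
M5
G0 X0.000 Y0.000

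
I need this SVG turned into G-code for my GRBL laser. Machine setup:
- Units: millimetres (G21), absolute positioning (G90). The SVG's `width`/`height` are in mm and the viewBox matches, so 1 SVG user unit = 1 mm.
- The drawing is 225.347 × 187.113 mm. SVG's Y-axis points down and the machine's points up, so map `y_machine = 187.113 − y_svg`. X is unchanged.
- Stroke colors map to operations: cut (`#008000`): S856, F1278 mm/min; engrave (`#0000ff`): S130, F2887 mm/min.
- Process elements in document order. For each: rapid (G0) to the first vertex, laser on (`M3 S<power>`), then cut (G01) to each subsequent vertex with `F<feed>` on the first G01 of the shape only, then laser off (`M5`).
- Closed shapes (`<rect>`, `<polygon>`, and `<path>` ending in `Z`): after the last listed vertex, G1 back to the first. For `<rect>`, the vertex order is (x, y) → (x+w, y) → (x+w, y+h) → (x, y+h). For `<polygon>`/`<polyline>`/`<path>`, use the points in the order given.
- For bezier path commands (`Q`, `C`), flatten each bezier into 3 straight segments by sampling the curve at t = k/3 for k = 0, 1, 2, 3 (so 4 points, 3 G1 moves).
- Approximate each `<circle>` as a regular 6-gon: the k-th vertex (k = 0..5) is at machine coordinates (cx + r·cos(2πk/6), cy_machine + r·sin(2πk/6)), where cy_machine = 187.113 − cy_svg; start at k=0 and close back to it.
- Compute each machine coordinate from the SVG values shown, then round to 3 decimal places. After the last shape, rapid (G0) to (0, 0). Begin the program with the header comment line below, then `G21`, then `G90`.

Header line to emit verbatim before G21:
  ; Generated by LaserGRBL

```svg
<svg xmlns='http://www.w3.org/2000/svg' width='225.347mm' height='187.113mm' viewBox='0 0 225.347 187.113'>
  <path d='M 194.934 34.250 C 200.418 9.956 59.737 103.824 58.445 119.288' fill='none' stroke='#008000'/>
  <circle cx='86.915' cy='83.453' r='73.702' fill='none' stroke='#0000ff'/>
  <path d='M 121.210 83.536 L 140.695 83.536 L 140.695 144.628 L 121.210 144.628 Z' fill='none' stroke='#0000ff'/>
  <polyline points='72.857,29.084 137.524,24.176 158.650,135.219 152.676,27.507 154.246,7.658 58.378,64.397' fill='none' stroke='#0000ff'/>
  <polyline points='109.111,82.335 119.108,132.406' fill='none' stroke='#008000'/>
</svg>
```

viewBox `0 0 225.347 187.113` with mm width/height → 1 unit = 1 mm. Flip: y_m = 187.113 − y_svg.

**Shape 1** — `<path>` cubic bezier, stroke `#008000` → cut (S856, F1278). Control points (SVG): P0=(194.934,34.250), P1=(200.418,9.956), P2=(59.737,103.824), P3=(58.445,119.288); sampled at t=k/3. Machine vertices: (194.934,152.863) → (162.272,145.050) → (95.624,102.143) → (58.445,67.825). Open path.

**Shape 2** — `<circle>` circle, stroke `#0000ff` → engrave (S130, F2887). Machine vertices: (160.617,103.660) → (123.766,167.488) → (50.064,167.488) → (13.213,103.660) → (50.064,39.832) → (123.766,39.832) → (160.617,103.660). Closed: final G1 returns to the first vertex.

**Shape 3** — `<path>` rectangle, stroke `#0000ff` → engrave (S130, F2887). Machine vertices: (121.210,103.577) → (140.695,103.577) → (140.695,42.485) → (121.210,42.485) → (121.210,103.577). Closed: final G1 returns to the first vertex.

**Shape 4** — `<polyline>` open polyline, stroke `#0000ff` → engrave (S130, F2887). Machine vertices: (72.857,158.029) → (137.524,162.937) → (158.650,51.894) → (152.676,159.606) → (154.246,179.455) → (58.378,122.716). Open path.

**Shape 5** — `<polyline>` line segment, stroke `#008000` → cut (S856, F1278). Machine vertices: (109.111,104.778) → (119.108,54.707). Open path.

; Generated by LaserGRBL
G21
G90
G0 X194.934 Y152.863
M3 S856
G01 X162.272 Y145.050 F1278
G01 X95.624 Y102.143
G01 X58.445 Y67.825
M5
G0 X160.617 Y103.660
M3 S130
G01 X123.766 Y167.488 F2887
G01 X50.064 Y167.488
G01 X13.213 Y103.660
G01 X50.064 Y39.832
G01 X123.766 Y39.832
G01 X160.617 Y103.660
M5
G0 X121.210 Y103.577
M3 S130
G01 X140.695 Y103.577 F2887
G01 X140.695 Y42.485
G01 X121.210 Y42.485
G01 X121.210 Y103.577
M5
G0 X72.857 Y158.029
M3 S130
G01 X137.524 Y162.937 F2887
G01 X158.650 Y51.894
G01 X152.676 Y159.606
G01 X154.246 Y179.455
G01 X58.378 Y122.716
M5
G0 X109.111 Y104.778
M3 S856
G01 X119.108 Y54.707 F1278
M5
G0 X0.000 Y0.000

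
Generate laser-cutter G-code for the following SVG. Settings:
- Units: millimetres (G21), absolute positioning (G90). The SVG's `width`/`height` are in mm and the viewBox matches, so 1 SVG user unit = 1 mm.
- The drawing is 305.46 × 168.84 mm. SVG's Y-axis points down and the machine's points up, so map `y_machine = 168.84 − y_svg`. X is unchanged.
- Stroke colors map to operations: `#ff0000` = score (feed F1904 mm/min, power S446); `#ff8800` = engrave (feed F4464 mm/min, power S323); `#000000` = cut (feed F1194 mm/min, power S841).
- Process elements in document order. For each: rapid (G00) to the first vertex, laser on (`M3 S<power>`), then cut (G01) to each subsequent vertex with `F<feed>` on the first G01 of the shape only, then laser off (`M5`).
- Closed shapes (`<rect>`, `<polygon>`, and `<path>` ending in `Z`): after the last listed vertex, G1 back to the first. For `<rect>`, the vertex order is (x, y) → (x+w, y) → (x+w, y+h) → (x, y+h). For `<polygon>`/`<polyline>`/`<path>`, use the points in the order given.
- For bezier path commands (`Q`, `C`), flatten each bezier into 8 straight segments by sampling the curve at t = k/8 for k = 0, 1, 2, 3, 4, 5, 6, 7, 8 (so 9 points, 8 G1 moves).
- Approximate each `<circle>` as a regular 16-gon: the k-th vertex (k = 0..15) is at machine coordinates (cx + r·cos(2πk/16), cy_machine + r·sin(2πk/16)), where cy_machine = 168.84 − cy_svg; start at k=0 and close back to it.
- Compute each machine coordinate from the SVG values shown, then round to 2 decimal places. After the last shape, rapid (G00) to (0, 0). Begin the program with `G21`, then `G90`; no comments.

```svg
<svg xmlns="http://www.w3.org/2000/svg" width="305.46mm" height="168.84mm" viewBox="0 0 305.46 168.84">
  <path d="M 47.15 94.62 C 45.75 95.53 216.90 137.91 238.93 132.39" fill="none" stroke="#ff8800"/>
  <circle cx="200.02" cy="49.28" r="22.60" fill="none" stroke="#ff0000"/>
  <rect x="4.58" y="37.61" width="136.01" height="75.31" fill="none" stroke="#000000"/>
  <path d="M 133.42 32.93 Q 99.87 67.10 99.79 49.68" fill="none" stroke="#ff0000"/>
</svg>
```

1 u = 1 mm; y_m = 168.84 − y.

[1] `<path>` cubic bezier, #ff8800→engrave S323 F4464: (47.15,74.22) → (54.09,72.11) → (73.43,67.16) → (101.41,60.41) → (134.25,52.92) → (168.20,45.73) → (199.47,39.89) → (224.31,36.45) → (238.93,36.45)

[2] `<circle>` circle, #ff0000→score S446 F1904: (222.62,119.56) → (220.90,128.21) → (216.00,135.54) → (208.67,140.44) → (200.02,142.16) → (191.37,140.44) → (184.04,135.54) → (179.14,128.21) → (177.42,119.56) → (179.14,110.91) → (184.04,103.58) → (191.37,98.68) → (200.02,96.96) → (208.67,98.68) → (216.00,103.58) → (220.90,110.91) → (222.62,119.56) (closed)

[3] `<rect>` rectangle, #000000→cut S841 F1194: (4.58,131.23) → (140.59,131.23) → (140.59,55.92) → (4.58,55.92) → (4.58,131.23) (closed)

[4] `<path>` quadratic bezier, #ff0000→score S446 F1904: (133.42,135.91) → (125.56,128.17) → (118.74,122.05) → (112.96,117.54) → (108.24,114.64) → (104.56,113.35) → (101.92,113.67) → (100.33,115.61) → (99.79,119.16)

G21
G90
G00 X47.15 Y74.22
M3 S323
G01 X54.09 Y72.11 F4464
G01 X73.43 Y67.16
G01 X101.41 Y60.41
G01 X134.25 Y52.92
G01 X168.20 Y45.73
G01 X199.47 Y39.89
G01 X224.31 Y36.45
G01 X238.93 Y36.45
M5
G00 X222.62 Y119.56
M3 S446
G01 X220.90 Y128.21 F1904
G01 X216.00 Y135.54
G01 X208.67 Y140.44
G01 X200.02 Y142.16
G01 X191.37 Y140.44
G01 X184.04 Y135.54
G01 X179.14 Y128.21
G01 X177.42 Y119.56
G01 X179.14 Y110.91
G01 X184.04 Y103.58
G01 X191.37 Y98.68
G01 X200.02 Y96.96
G01 X208.67 Y98.68
G01 X216.00 Y103.58
G01 X220.90 Y110.91
G01 X222.62 Y119.56
M5
G00 X4.58 Y131.23
M3 S841
G01 X140.59 Y131.23 F1194
G01 X140.59 Y55.92
G01 X4.58 Y55.92
G01 X4.58 Y131.23
M5
G00 X133.42 Y135.91
M3 S446
G01 X125.56 Y128.17 F1904
G01 X118.74 Y122.05
G01 X112.96 Y117.54
G01 X108.24 Y114.64
G01 X104.56 Y113.35
G01 X101.92 Y113.67
G01 X100.33 Y115.61
G01 X99.79 Y119.16
M5
G00 X0.00 Y0.00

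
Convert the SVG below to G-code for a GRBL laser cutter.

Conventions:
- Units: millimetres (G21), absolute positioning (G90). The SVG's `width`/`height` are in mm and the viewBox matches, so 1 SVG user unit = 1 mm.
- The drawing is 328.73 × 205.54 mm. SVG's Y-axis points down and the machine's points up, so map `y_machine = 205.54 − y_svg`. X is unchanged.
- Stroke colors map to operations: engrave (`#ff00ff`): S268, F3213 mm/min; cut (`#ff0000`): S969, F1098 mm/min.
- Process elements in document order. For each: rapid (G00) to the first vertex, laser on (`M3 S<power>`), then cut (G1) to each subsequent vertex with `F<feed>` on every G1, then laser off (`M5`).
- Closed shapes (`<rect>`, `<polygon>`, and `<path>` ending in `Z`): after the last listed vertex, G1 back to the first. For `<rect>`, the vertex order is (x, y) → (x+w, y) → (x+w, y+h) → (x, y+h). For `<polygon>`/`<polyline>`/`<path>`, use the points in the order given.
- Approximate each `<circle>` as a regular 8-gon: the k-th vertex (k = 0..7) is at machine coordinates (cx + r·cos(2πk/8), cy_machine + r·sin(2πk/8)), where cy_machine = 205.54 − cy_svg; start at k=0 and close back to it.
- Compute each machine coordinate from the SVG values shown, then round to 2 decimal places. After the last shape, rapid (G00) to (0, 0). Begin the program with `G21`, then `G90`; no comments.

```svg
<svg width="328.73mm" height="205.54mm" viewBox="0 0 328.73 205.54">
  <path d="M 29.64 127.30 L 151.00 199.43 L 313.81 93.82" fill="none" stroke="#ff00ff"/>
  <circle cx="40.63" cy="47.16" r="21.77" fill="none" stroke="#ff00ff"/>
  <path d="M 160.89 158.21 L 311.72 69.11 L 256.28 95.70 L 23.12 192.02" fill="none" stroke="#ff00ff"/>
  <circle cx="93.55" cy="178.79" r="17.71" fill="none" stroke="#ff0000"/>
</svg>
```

Since the viewBox matches the mm dimensions, user units are millimetres directly. The only transform is the Y-flip y_m = 205.54 − y_svg.

Shape 1 is a open polyline drawn with `<path>`. Its stroke #ff00ff means engrave at S268, F3213. After flipping Y the toolpath is (29.64,78.24) → (151.00,6.11) → (313.81,111.72).

Shape 2 is a circle drawn with `<circle>`. Its stroke #ff00ff means engrave at S268, F3213. After flipping Y the toolpath is (62.40,158.38) → (56.02,173.77) → (40.63,180.15) → (25.24,173.77) → (18.86,158.38) → (25.24,142.99) → (40.63,136.61) → (56.02,142.99) → (62.40,158.38), returning to the start.

Shape 3 is a open polyline drawn with `<path>`. Its stroke #ff00ff means engrave at S268, F3213. After flipping Y the toolpath is (160.89,47.33) → (311.72,136.43) → (256.28,109.84) → (23.12,13.52).

Shape 4 is a circle drawn with `<circle>`. Its stroke #ff0000 means cut at S969, F1098. After flipping Y the toolpath is (111.26,26.75) → (106.07,39.27) → (93.55,44.46) → (81.03,39.27) → (75.84,26.75) → (81.03,14.23) → (93.55,9.04) → (106.07,14.23) → (111.26,26.75), returning to the start.

G21
G90
G00 X29.64 Y78.24
M3 S268
G1 X151.00 Y6.11 F3213
G1 X313.81 Y111.72 F3213
M5
G00 X62.40 Y158.38
M3 S268
G1 X56.02 Y173.77 F3213
G1 X40.63 Y180.15 F3213
G1 X25.24 Y173.77 F3213
G1 X18.86 Y158.38 F3213
G1 X25.24 Y142.99 F3213
G1 X40.63 Y136.61 F3213
G1 X56.02 Y142.99 F3213
G1 X62.40 Y158.38 F3213
M5
G00 X160.89 Y47.33
M3 S268
G1 X311.72 Y136.43 F3213
G1 X256.28 Y109.84 F3213
G1 X23.12 Y13.52 F3213
M5
G00 X111.26 Y26.75
M3 S969
G1 X106.07 Y39.27 F1098
G1 X93.55 Y44.46 F1098
G1 X81.03 Y39.27 F1098
G1 X75.84 Y26.75 F1098
G1 X81.03 Y14.23 F1098
G1 X93.55 Y9.04 F1098
G1 X106.07 Y14.23 F1098
G1 X111.26 Y26.75 F1098
M5
G00 X0.00 Y0.00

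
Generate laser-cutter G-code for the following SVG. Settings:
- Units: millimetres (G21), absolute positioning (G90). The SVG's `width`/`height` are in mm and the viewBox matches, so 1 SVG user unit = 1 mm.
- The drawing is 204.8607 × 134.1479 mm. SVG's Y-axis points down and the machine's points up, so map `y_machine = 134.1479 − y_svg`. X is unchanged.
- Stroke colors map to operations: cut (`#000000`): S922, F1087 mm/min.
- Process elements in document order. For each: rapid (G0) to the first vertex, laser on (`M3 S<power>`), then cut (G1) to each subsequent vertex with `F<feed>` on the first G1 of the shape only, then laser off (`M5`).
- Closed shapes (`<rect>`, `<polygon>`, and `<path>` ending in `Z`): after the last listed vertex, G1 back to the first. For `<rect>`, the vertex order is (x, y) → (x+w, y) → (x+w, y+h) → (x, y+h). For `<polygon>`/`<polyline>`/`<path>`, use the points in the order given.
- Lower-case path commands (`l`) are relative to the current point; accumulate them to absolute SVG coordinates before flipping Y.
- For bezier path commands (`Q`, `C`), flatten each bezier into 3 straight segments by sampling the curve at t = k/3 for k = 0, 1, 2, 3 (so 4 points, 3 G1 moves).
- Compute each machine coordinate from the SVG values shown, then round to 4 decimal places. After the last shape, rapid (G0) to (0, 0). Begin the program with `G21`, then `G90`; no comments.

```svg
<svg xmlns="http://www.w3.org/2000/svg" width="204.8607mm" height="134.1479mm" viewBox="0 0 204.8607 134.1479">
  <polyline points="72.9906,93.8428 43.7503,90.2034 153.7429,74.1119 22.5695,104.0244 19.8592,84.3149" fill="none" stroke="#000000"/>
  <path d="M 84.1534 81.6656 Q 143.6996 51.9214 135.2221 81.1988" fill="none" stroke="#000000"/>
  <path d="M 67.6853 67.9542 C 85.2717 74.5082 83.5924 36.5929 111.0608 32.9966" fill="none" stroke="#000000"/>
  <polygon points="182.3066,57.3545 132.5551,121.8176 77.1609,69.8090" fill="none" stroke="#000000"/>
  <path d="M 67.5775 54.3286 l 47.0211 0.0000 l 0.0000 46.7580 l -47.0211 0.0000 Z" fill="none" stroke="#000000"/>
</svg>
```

G21
G90
G0 X72.9906 Y40.3051
M3 S922
G1 X43.7503 Y43.9445 F1087
G1 X153.7429 Y60.0360
G1 X22.5695 Y30.1235
G1 X19.8592 Y49.8330
M5
G0 X84.1534 Y52.4823
M3 S922
G1 X116.2927 Y65.7538 F1087
G1 X133.3156 Y65.9094
G1 X135.2221 Y52.9491
M5
G0 X67.6853 Y66.1937
M3 S922
G1 X80.6429 Y71.5447 F1087
G1 X91.5152 Y89.0334
G1 X111.0608 Y101.1513
M5
G0 X182.3066 Y76.7934
M3 S922
G1 X132.5551 Y12.3303 F1087
G1 X77.1609 Y64.3389
G1 X182.3066 Y76.7934
M5
G0 X67.5775 Y79.8193
M3 S922
G1 X114.5986 Y79.8193 F1087
G1 X114.5986 Y33.0613
G1 X67.5775 Y33.0613
G1 X67.5775 Y79.8193
M5
G0 X0.0000 Y0.0000

viewBox `0 0 204.8607 134.1479` with mm width/height → 1 unit = 1 mm. Flip: y_m = 134.1479 − y_svg.

**Shape 1** — `<polyline>` open polyline, stroke `#000000` → cut (S922, F1087). Machine vertices: (72.9906,40.3051) → (43.7503,43.9445) → (153.7429,60.0360) → (22.5695,30.1235) → (19.8592,49.8330). Open path.

**Shape 2** — `<path>` quadratic bezier, stroke `#000000` → cut (S922, F1087). Control points (SVG): P0=(84.1534,81.6656), P1=(143.6996,51.9214), P2=(135.2221,81.1988); sampled at t=k/3. Machine vertices: (84.1534,52.4823) → (116.2927,65.7538) → (133.3156,65.9094) → (135.2221,52.9491). Open path.

**Shape 3** — `<path>` cubic bezier, stroke `#000000` → cut (S922, F1087). Control points (SVG): P0=(67.6853,67.9542), P1=(85.2717,74.5082), P2=(83.5924,36.5929), P3=(111.0608,32.9966); sampled at t=k/3. Machine vertices: (67.6853,66.1937) → (80.6429,71.5447) → (91.5152,89.0334) → (111.0608,101.1513). Open path.

**Shape 4** — `<polygon>` closed polygon, stroke `#000000` → cut (S922, F1087). Machine vertices: (182.3066,76.7934) → (132.5551,12.3303) → (77.1609,64.3389) → (182.3066,76.7934). Closed: final G1 returns to the first vertex.

**Shape 5** — `<path>` rectangle, stroke `#000000` → cut (S922, F1087). Machine vertices: (67.5775,79.8193) → (114.5986,79.8193) → (114.5986,33.0613) → (67.5775,33.0613) → (67.5775,79.8193). Closed: final G1 returns to the first vertex.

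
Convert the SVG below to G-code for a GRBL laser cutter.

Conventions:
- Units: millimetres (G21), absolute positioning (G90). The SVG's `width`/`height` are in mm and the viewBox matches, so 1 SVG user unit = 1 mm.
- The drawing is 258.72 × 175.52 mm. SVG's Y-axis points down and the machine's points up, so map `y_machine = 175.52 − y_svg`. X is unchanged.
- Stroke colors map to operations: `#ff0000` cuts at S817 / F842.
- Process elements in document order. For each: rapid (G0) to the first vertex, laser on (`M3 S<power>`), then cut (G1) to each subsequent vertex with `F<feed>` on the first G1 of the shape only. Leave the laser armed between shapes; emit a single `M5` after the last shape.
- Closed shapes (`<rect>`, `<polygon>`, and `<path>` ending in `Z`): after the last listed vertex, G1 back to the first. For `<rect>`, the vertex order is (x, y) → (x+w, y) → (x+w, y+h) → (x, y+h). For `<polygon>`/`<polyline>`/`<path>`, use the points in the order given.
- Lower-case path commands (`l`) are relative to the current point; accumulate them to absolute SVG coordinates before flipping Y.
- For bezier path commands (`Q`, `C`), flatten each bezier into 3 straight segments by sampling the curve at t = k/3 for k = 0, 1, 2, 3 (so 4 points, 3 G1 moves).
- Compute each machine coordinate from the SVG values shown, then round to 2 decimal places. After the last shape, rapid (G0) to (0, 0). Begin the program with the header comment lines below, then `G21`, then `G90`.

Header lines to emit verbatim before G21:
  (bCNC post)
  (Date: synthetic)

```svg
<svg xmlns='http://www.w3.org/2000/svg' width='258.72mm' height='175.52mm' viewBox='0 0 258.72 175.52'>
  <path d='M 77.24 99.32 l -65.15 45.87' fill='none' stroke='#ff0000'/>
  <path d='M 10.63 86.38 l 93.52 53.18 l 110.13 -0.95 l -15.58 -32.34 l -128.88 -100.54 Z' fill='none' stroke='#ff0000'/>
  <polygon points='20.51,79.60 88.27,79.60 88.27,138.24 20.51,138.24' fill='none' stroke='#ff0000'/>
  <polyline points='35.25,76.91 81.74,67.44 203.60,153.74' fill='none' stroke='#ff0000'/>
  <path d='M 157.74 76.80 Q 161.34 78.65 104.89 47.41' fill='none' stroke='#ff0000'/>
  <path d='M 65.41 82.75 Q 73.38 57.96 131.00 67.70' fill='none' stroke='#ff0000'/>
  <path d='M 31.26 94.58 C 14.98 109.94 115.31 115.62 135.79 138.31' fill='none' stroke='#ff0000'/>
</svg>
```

(bCNC post)
(Date: synthetic)
G21
G90
G0 X77.24 Y76.20
M3 S817
G1 X12.09 Y30.33 F842
G0 X10.63 Y89.14
M3 S817
G1 X104.15 Y35.96 F842
G1 X214.28 Y36.91
G1 X198.70 Y69.25
G1 X69.82 Y169.79
G1 X10.63 Y89.14
G0 X20.51 Y95.92
M3 S817
G1 X88.27 Y95.92 F842
G1 X88.27 Y37.28
G1 X20.51 Y37.28
G1 X20.51 Y95.92
G0 X35.25 Y98.61
M3 S817
G1 X81.74 Y108.08 F842
G1 X203.60 Y21.78
G0 X157.74 Y98.72
M3 S817
G1 X153.47 Y101.16 F842
G1 X135.85 Y110.96
G1 X104.89 Y128.11
G0 X65.41 Y92.77
M3 S817
G1 X76.24 Y105.46 F842
G1 X98.10 Y110.48
G1 X131.00 Y107.82
G0 X31.26 Y80.94
M3 S817
G1 X46.57 Y67.82 F842
G1 X95.97 Y55.22
G1 X135.79 Y37.21
M5
G0 X0.00 Y0.00

1 u = 1 mm; y_m = 175.52 − y.

[1] `<path>` line segment, #ff0000→cut S817 F842: (77.24,76.20) → (12.09,30.33)

[2] `<path>` closed polygon, #ff0000→cut S817 F842: (10.63,89.14) → (104.15,35.96) → (214.28,36.91) → (198.70,69.25) → (69.82,169.79) → (10.63,89.14) (closed)

[3] `<polygon>` rectangle, #ff0000→cut S817 F842: (20.51,95.92) → (88.27,95.92) → (88.27,37.28) → (20.51,37.28) → (20.51,95.92) (closed)

[4] `<polyline>` open polyline, #ff0000→cut S817 F842: (35.25,98.61) → (81.74,108.08) → (203.60,21.78)

[5] `<path>` quadratic bezier, #ff0000→cut S817 F842: (157.74,98.72) → (153.47,101.16) → (135.85,110.96) → (104.89,128.11)

[6] `<path>` quadratic bezier, #ff0000→cut S817 F842: (65.41,92.77) → (76.24,105.46) → (98.10,110.48) → (131.00,107.82)

[7] `<path>` cubic bezier, #ff0000→cut S817 F842: (31.26,80.94) → (46.57,67.82) → (95.97,55.22) → (135.79,37.21)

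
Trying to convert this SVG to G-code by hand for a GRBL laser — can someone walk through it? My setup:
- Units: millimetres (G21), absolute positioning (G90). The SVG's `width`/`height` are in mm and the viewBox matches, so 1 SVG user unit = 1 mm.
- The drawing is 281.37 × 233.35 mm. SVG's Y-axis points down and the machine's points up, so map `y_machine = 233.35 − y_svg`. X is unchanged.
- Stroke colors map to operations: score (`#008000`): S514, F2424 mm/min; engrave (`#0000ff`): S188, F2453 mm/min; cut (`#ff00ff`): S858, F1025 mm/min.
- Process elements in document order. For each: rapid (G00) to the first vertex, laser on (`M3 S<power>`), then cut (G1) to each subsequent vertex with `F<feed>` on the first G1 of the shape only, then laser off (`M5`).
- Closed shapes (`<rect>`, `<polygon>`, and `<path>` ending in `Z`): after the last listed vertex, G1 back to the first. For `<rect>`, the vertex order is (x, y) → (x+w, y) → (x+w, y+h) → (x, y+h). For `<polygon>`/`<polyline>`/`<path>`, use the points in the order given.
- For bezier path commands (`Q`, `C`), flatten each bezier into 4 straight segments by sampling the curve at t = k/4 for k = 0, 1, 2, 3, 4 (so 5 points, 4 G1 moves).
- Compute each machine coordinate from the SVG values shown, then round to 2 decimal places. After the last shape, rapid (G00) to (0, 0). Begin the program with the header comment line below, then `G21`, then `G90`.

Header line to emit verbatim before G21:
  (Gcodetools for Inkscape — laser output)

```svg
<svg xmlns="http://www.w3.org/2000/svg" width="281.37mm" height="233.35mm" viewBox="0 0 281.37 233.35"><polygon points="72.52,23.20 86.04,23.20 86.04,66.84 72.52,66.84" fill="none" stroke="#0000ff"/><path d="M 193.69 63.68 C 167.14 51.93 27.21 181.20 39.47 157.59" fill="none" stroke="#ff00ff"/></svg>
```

(Gcodetools for Inkscape — laser output)
G21
G90
G00 X72.52 Y210.15
M3 S188
G1 X86.04 Y210.15 F2453
G1 X86.04 Y166.51
G1 X72.52 Y166.51
G1 X72.52 Y210.15
M5
G00 X193.69 Y169.67
M3 S858
G1 X156.67 Y156.63 F1025
G1 X102.03 Y118.27
G1 X54.66 Y82.13
G1 X39.47 Y75.76
M5
G00 X0.00 Y0.00

1 u = 1 mm; y_m = 233.35 − y.

[1] `<polygon>` rectangle, #0000ff→engrave S188 F2453: (72.52,210.15) → (86.04,210.15) → (86.04,166.51) → (72.52,166.51) → (72.52,210.15) (closed)

[2] `<path>` cubic bezier, #ff00ff→cut S858 F1025: (193.69,169.67) → (156.67,156.63) → (102.03,118.27) → (54.66,82.13) → (39.47,75.76)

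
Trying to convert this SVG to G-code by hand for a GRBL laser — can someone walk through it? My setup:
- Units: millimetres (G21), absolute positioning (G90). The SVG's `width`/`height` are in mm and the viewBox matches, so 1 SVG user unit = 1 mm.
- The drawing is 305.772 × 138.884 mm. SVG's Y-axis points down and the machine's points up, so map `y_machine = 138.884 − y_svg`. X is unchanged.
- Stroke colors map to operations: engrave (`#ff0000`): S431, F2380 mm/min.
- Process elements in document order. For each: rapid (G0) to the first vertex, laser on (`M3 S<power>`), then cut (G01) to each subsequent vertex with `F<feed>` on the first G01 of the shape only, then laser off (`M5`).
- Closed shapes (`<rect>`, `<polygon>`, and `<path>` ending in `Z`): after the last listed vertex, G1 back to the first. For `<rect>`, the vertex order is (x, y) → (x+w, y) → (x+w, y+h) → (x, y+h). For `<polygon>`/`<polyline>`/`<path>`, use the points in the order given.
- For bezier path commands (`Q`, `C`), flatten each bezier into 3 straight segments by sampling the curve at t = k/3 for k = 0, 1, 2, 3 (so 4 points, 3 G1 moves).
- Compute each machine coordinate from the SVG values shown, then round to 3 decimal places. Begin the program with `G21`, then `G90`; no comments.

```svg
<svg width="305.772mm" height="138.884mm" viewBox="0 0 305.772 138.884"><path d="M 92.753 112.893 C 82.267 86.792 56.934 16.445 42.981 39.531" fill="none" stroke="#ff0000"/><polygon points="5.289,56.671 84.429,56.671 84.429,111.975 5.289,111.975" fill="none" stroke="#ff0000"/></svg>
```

G21
G90
G0 X92.753 Y25.991
M3 S431
G01 X78.289 Y61.741 F2380
G01 X59.756 Y96.394
G01 X42.981 Y99.353
M5
G0 X5.289 Y82.213
M3 S431
G01 X84.429 Y82.213 F2380
G01 X84.429 Y26.909
G01 X5.289 Y26.909
G01 X5.289 Y82.213
M5

1 u = 1 mm; y_m = 138.884 − y.

[1] `<path>` cubic bezier, #ff0000→engrave S431 F2380: (92.753,25.991) → (78.289,61.741) → (59.756,96.394) → (42.981,99.353)

[2] `<polygon>` rectangle, #ff0000→engrave S431 F2380: (5.289,82.213) → (84.429,82.213) → (84.429,26.909) → (5.289,26.909) → (5.289,82.213) (closed)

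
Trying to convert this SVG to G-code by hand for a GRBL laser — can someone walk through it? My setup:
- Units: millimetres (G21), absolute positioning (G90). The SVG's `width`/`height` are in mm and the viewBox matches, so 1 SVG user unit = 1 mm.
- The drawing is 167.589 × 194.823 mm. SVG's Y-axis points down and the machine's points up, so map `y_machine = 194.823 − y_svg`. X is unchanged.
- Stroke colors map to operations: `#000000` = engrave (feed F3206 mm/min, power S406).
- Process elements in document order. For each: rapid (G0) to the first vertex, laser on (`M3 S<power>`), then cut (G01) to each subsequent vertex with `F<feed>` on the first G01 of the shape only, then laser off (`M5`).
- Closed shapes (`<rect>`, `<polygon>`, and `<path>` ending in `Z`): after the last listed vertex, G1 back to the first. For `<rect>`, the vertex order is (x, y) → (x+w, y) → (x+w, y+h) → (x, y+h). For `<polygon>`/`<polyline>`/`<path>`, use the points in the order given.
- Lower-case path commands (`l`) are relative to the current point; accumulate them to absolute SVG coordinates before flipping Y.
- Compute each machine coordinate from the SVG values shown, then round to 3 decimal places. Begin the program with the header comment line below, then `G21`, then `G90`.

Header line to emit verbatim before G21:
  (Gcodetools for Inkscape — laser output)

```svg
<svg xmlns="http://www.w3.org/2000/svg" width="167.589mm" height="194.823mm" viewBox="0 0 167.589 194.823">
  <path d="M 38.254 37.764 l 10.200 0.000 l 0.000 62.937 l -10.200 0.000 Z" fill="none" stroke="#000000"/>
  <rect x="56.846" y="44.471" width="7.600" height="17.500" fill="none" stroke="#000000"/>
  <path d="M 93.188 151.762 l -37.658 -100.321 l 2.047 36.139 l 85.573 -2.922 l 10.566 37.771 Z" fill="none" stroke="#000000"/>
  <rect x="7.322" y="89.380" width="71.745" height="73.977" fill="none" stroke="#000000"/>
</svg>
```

Since the viewBox matches the mm dimensions, user units are millimetres directly. The only transform is the Y-flip y_m = 194.823 − y_svg.

Shape 1 is a rectangle drawn with `<path>`. Its stroke #000000 means engrave at S406, F3206. After flipping Y the toolpath is (38.254,157.059) → (48.454,157.059) → (48.454,94.122) → (38.254,94.122) → (38.254,157.059), returning to the start.

Shape 2 is a rectangle drawn with `<rect>`. Its stroke #000000 means engrave at S406, F3206. After flipping Y the toolpath is (56.846,150.352) → (64.446,150.352) → (64.446,132.852) → (56.846,132.852) → (56.846,150.352), returning to the start.

Shape 3 is a closed polygon drawn with `<path>`. Its stroke #000000 means engrave at S406, F3206. After flipping Y the toolpath is (93.188,43.061) → (55.530,143.382) → (57.577,107.243) → (143.150,110.165) → (153.716,72.394) → (93.188,43.061), returning to the start.

Shape 4 is a rectangle drawn with `<rect>`. Its stroke #000000 means engrave at S406, F3206. After flipping Y the toolpath is (7.322,105.443) → (79.067,105.443) → (79.067,31.466) → (7.322,31.466) → (7.322,105.443), returning to the start.

(Gcodetools for Inkscape — laser output)
G21
G90
G0 X38.254 Y157.059
M3 S406
G01 X48.454 Y157.059 F3206
G01 X48.454 Y94.122
G01 X38.254 Y94.122
G01 X38.254 Y157.059
M5
G0 X56.846 Y150.352
M3 S406
G01 X64.446 Y150.352 F3206
G01 X64.446 Y132.852
G01 X56.846 Y132.852
G01 X56.846 Y150.352
M5
G0 X93.188 Y43.061
M3 S406
G01 X55.530 Y143.382 F3206
G01 X57.577 Y107.243
G01 X143.150 Y110.165
G01 X153.716 Y72.394
G01 X93.188 Y43.061
M5
G0 X7.322 Y105.443
M3 S406
G01 X79.067 Y105.443 F3206
G01 X79.067 Y31.466
G01 X7.322 Y31.466
G01 X7.322 Y105.443
M5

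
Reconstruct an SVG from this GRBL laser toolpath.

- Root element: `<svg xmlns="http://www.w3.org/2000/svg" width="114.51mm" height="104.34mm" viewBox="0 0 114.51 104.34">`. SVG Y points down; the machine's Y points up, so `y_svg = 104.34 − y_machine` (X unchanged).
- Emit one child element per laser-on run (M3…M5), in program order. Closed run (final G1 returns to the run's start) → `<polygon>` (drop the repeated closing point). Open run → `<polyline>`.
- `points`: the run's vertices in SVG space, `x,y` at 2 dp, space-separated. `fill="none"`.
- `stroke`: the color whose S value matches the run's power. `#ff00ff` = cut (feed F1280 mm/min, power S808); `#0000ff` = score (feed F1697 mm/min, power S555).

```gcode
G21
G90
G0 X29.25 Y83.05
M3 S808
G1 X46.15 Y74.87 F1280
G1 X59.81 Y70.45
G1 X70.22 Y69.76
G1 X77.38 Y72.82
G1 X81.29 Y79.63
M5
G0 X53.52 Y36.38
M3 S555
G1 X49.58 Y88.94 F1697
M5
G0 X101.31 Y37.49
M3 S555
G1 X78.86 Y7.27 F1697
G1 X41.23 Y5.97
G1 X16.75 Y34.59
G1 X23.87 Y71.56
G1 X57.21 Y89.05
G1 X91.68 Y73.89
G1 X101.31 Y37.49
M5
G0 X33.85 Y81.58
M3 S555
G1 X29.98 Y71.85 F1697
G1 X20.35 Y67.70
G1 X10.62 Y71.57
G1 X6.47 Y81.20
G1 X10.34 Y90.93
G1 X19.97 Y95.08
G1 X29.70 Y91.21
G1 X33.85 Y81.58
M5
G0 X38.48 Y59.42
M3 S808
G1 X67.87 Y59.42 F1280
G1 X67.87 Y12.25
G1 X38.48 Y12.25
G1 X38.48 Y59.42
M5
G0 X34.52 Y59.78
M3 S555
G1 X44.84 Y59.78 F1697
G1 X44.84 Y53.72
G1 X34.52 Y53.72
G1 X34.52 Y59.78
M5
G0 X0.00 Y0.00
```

<svg xmlns="http://www.w3.org/2000/svg" width="114.51mm" height="104.34mm" viewBox="0 0 114.51 104.34">
  <polyline points="29.25,21.29 46.15,29.47 59.81,33.89 70.22,34.58 77.38,31.52 81.29,24.71" fill="none" stroke="#ff00ff"/>
  <polyline points="53.52,67.96 49.58,15.40" fill="none" stroke="#0000ff"/>
  <polygon points="101.31,66.85 78.86,97.07 41.23,98.37 16.75,69.75 23.87,32.78 57.21,15.29 91.68,30.45" fill="none" stroke="#0000ff"/>
  <polygon points="33.85,22.76 29.98,32.49 20.35,36.64 10.62,32.77 6.47,23.14 10.34,13.41 19.97,9.26 29.70,13.13" fill="none" stroke="#0000ff"/>
  <polygon points="38.48,44.92 67.87,44.92 67.87,92.09 38.48,92.09" fill="none" stroke="#ff00ff"/>
  <polygon points="34.52,44.56 44.84,44.56 44.84,50.62 34.52,50.62" fill="none" stroke="#0000ff"/>
</svg>

y_svg = 104.34 − y_m.

[1] S808→`#ff00ff` (cut); open run; points: 29.25,21.29 46.15,29.47 59.81,33.89 70.22,34.58 77.38,31.52 81.29,24.71

[2] S555→`#0000ff` (score); open run; points: 53.52,67.96 49.58,15.40

[3] S555→`#0000ff` (score); closed run; points: 101.31,66.85 78.86,97.07 41.23,98.37 16.75,69.75 23.87,32.78 57.21,15.29 91.68,30.45

[4] S555→`#0000ff` (score); closed run; points: 33.85,22.76 29.98,32.49 20.35,36.64 10.62,32.77 6.47,23.14 10.34,13.41 19.97,9.26 29.70,13.13

[5] S808→`#ff00ff` (cut); closed run; points: 38.48,44.92 67.87,44.92 67.87,92.09 38.48,92.09

[6] S555→`#0000ff` (score); closed run; points: 34.52,44.56 44.84,44.56 44.84,50.62 34.52,50.62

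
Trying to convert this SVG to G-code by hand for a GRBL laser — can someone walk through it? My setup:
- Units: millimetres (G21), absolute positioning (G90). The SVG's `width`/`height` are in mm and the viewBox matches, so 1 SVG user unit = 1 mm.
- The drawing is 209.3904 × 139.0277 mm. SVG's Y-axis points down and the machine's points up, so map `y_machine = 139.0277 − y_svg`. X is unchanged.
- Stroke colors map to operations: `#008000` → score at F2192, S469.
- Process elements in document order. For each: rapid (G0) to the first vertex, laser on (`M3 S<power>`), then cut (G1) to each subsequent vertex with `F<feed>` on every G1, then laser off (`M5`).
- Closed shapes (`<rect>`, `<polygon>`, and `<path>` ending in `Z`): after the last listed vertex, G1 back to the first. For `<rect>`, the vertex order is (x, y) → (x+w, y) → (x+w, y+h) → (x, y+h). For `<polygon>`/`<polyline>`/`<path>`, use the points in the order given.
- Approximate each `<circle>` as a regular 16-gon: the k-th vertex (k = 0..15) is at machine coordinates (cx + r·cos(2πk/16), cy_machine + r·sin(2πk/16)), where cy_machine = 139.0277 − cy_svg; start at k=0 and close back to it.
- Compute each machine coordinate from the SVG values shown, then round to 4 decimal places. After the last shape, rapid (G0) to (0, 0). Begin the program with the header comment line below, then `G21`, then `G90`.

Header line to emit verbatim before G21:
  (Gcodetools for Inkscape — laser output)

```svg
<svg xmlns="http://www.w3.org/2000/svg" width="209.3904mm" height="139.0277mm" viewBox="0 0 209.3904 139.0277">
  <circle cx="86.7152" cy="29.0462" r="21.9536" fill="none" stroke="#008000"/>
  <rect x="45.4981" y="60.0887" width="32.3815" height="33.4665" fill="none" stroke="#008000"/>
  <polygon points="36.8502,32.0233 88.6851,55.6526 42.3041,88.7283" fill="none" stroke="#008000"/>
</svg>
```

(Gcodetools for Inkscape — laser output)
G21
G90
G0 X108.6688 Y109.9815
M3 S469
G1 X106.9977 Y118.3828 F2192
G1 X102.2387 Y125.5050 F2192
G1 X95.1165 Y130.2640 F2192
G1 X86.7152 Y131.9351 F2192
G1 X78.3139 Y130.2640 F2192
G1 X71.1917 Y125.5050 F2192
G1 X66.4327 Y118.3828 F2192
G1 X64.7616 Y109.9815 F2192
G1 X66.4327 Y101.5802 F2192
G1 X71.1917 Y94.4580 F2192
G1 X78.3139 Y89.6990 F2192
G1 X86.7152 Y88.0279 F2192
G1 X95.1165 Y89.6990 F2192
G1 X102.2387 Y94.4580 F2192
G1 X106.9977 Y101.5802 F2192
G1 X108.6688 Y109.9815 F2192
M5
G0 X45.4981 Y78.9390
M3 S469
G1 X77.8796 Y78.9390 F2192
G1 X77.8796 Y45.4725 F2192
G1 X45.4981 Y45.4725 F2192
G1 X45.4981 Y78.9390 F2192
M5
G0 X36.8502 Y107.0044
M3 S469
G1 X88.6851 Y83.3751 F2192
G1 X42.3041 Y50.2994 F2192
G1 X36.8502 Y107.0044 F2192
M5
G0 X0.0000 Y0.0000

Since the viewBox matches the mm dimensions, user units are millimetres directly. The only transform is the Y-flip y_m = 139.0277 − y_svg.

Shape 1 is a circle drawn with `<circle>`. Its stroke #008000 means score at S469, F2192. After flipping Y the toolpath is (108.6688,109.9815) → (106.9977,118.3828) → (102.2387,125.5050) → (95.1165,130.2640) → (86.7152,131.9351) → (78.3139,130.2640) → (71.1917,125.5050) → (66.4327,118.3828) → (64.7616,109.9815) → (66.4327,101.5802) → (71.1917,94.4580) → (78.3139,89.6990) → (86.7152,88.0279) → (95.1165,89.6990) → (102.2387,94.4580) → (106.9977,101.5802) → (108.6688,109.9815), returning to the start.

Shape 2 is a rectangle drawn with `<rect>`. Its stroke #008000 means score at S469, F2192. After flipping Y the toolpath is (45.4981,78.9390) → (77.8796,78.9390) → (77.8796,45.4725) → (45.4981,45.4725) → (45.4981,78.9390), returning to the start.

Shape 3 is a regular polygon drawn with `<polygon>`. Its stroke #008000 means score at S469, F2192. After flipping Y the toolpath is (36.8502,107.0044) → (88.6851,83.3751) → (42.3041,50.2994) → (36.8502,107.0044), returning to the start.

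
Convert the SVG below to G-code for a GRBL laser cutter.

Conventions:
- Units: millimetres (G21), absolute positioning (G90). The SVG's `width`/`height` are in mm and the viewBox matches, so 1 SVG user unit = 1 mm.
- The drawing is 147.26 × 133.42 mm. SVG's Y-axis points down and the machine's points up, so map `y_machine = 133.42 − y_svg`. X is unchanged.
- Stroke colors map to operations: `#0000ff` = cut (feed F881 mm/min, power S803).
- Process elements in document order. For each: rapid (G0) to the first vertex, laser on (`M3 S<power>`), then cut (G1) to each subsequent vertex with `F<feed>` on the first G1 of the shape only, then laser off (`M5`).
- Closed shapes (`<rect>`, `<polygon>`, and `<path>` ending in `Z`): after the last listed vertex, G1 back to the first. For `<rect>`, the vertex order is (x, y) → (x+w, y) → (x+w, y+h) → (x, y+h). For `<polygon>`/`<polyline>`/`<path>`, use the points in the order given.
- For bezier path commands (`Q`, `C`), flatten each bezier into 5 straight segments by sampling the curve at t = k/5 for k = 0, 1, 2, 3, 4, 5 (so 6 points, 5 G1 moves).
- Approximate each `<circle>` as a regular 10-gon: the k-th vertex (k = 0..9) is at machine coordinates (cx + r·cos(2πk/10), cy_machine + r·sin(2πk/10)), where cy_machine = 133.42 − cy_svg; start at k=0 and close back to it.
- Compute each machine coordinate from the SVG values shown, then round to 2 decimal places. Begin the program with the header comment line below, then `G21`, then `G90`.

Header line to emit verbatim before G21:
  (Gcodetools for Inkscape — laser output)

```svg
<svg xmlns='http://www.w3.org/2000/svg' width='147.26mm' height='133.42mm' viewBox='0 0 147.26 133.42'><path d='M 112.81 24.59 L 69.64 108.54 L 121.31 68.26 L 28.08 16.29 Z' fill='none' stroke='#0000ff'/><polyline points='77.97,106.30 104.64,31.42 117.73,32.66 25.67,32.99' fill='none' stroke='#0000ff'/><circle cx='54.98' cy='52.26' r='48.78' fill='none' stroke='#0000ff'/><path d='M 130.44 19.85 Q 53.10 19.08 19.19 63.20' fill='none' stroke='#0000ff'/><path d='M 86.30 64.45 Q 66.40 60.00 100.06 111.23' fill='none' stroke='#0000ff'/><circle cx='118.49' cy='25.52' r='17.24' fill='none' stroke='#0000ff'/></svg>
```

(Gcodetools for Inkscape — laser output)
G21
G90
G0 X112.81 Y108.83
M3 S803
G1 X69.64 Y24.88 F881
G1 X121.31 Y65.16
G1 X28.08 Y117.13
G1 X112.81 Y108.83
M5
G0 X77.97 Y27.12
M3 S803
G1 X104.64 Y102.00 F881
G1 X117.73 Y100.76
G1 X25.67 Y100.43
M5
G0 X103.76 Y81.16
M3 S803
G1 X94.44 Y109.83 F881
G1 X70.05 Y127.55
G1 X39.91 Y127.55
G1 X15.52 Y109.83
G1 X6.20 Y81.16
G1 X15.52 Y52.49
G1 X39.91 Y34.77
G1 X70.05 Y34.77
G1 X94.44 Y52.49
G1 X103.76 Y81.16
M5
G0 X130.44 Y113.57
M3 S803
G1 X101.24 Y112.08 F881
G1 X75.52 Y107.00
G1 X53.27 Y98.33
G1 X34.49 Y86.07
G1 X19.19 Y70.22
M5
G0 X86.30 Y68.97
M3 S803
G1 X80.48 Y68.52 F881
G1 X78.95 Y63.62
G1 X81.70 Y54.27
G1 X88.74 Y40.45
G1 X100.06 Y22.19
M5
G0 X135.73 Y107.90
M3 S803
G1 X132.44 Y118.03 F881
G1 X123.82 Y124.30
G1 X113.16 Y124.30
G1 X104.54 Y118.03
G1 X101.25 Y107.90
G1 X104.54 Y97.77
G1 X113.16 Y91.50
G1 X123.82 Y91.50
G1 X132.44 Y97.77
G1 X135.73 Y107.90
M5

1 u = 1 mm; y_m = 133.42 − y.

[1] `<path>` closed polygon, #0000ff→cut S803 F881: (112.81,108.83) → (69.64,24.88) → (121.31,65.16) → (28.08,117.13) → (112.81,108.83) (closed)

[2] `<polyline>` open polyline, #0000ff→cut S803 F881: (77.97,27.12) → (104.64,102.00) → (117.73,100.76) → (25.67,100.43)

[3] `<circle>` circle, #0000ff→cut S803 F881: (103.76,81.16) → (94.44,109.83) → (70.05,127.55) → (39.91,127.55) → (15.52,109.83) → (6.20,81.16) → (15.52,52.49) → (39.91,34.77) → (70.05,34.77) → (94.44,52.49) → (103.76,81.16) (closed)

[4] `<path>` quadratic bezier, #0000ff→cut S803 F881: (130.44,113.57) → (101.24,112.08) → (75.52,107.00) → (53.27,98.33) → (34.49,86.07) → (19.19,70.22)

[5] `<path>` quadratic bezier, #0000ff→cut S803 F881: (86.30,68.97) → (80.48,68.52) → (78.95,63.62) → (81.70,54.27) → (88.74,40.45) → (100.06,22.19)

[6] `<circle>` circle, #0000ff→cut S803 F881: (135.73,107.90) → (132.44,118.03) → (123.82,124.30) → (113.16,124.30) → (104.54,118.03) → (101.25,107.90) → (104.54,97.77) → (113.16,91.50) → (123.82,91.50) → (132.44,97.77) → (135.73,107.90) (closed)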